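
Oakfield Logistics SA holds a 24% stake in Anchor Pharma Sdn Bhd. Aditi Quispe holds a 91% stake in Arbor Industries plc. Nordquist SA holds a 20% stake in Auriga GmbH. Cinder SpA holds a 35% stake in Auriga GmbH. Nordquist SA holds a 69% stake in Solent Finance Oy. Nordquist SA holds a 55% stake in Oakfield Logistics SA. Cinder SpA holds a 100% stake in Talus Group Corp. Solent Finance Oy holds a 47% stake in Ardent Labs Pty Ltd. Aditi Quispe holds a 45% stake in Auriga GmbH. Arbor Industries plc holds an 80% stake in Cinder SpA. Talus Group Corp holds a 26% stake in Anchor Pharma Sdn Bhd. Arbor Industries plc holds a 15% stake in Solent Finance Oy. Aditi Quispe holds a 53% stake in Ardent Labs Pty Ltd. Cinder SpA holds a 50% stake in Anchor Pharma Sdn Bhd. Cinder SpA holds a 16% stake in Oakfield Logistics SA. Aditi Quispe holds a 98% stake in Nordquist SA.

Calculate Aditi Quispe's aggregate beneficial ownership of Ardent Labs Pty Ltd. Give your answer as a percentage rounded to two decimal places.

Aditi reaches Ardent along 3 paths.
Direct stake: 53% = 53%.
Via Arbor → Solent: 91% × 15% × 47% = 6.4155%.
Via Nordquist → Solent: 98% × 69% × 47% = 31.7814%.
Total: 53% + 6.4155% + 31.7814% = 91.1969%.
Rounded: 91.20%.

91.20%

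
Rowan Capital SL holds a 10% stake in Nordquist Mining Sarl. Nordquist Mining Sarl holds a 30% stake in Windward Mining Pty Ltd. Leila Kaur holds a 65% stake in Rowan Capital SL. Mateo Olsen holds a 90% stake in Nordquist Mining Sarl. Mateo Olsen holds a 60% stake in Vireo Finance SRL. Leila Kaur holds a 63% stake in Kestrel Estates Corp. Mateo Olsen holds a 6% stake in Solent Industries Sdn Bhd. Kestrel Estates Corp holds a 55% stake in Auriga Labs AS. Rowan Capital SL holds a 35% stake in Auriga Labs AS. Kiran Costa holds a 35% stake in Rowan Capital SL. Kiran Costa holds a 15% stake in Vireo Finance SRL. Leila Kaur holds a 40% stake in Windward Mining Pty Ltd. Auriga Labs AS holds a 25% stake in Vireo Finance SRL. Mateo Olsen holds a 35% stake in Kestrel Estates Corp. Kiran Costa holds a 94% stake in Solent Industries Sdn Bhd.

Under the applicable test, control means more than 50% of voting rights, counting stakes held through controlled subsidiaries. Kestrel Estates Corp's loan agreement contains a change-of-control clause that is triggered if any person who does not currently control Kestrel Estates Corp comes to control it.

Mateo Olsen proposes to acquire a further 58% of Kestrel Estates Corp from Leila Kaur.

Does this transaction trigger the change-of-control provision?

The purchase adds only to Mateo's holdings (Leila's stake shrinks), so Mateo is the only person who could newly come to control Kestrel.
Mateo holds 90% of Nordquist, so Mateo controls Nordquist.
Mateo holds 60% of Vireo, so Mateo controls Vireo.
In Kestrel, Mateo's side holds only 35%, not > 50%.
So before the transaction, Mateo does not control Kestrel.
After the purchase, Mateo's direct stake in Kestrel rises to 35% + 58% = 93%, and Leila's stake falls to 5%.
Mateo holds 93% of Kestrel, so Mateo controls Kestrel.
Mateo did not control Kestrel before and does after, so the clause is triggered.

Yes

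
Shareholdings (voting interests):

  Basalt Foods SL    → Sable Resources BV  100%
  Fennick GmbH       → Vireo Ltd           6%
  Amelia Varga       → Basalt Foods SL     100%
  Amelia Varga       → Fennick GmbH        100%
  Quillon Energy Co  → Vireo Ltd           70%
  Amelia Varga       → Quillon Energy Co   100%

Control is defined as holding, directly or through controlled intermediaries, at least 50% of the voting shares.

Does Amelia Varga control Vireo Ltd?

Yes

Amelia holds 100% of Fennick, so Amelia controls Fennick.
Amelia holds 100% of Quillon, so Amelia controls Quillon.
Quillon and Fennick together hold 70% + 6% = 76% of Vireo, so Amelia controls Vireo.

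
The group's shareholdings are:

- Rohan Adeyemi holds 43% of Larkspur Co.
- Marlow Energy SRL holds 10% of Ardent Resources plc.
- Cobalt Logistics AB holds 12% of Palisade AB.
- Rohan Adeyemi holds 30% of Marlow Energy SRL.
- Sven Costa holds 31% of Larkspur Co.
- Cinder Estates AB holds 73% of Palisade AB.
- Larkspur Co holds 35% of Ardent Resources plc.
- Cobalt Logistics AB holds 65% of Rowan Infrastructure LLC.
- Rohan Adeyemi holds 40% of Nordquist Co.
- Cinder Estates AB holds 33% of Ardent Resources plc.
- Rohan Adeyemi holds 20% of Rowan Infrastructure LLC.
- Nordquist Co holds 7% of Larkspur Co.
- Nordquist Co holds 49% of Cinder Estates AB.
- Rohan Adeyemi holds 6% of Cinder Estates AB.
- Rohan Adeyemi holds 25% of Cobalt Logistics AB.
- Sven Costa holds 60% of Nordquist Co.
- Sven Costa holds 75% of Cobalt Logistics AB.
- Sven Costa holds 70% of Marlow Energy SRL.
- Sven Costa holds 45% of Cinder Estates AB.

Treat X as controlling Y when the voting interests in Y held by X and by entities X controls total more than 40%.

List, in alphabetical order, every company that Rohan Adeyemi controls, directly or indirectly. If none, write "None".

Rohan holds 43% of Larkspur, so Rohan controls Larkspur.
No other company's threshold is met.

Larkspur Co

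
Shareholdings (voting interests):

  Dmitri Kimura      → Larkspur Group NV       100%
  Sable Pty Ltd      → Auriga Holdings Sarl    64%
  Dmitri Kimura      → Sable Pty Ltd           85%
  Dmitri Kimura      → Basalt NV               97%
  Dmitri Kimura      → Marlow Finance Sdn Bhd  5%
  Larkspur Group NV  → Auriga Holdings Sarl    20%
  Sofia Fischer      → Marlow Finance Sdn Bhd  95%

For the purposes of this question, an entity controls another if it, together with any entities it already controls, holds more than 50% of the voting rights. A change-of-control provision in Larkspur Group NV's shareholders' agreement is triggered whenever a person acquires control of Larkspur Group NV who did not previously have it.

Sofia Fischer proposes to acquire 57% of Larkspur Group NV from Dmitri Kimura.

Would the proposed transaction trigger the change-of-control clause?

The purchase adds only to Sofia's holdings (Dmitri's stake shrinks), so Sofia is the only person who could newly come to control Larkspur.
Sofia holds 95% of Marlow, so Sofia controls Marlow.
Neither Sofia nor any entity Sofia controls holds any voting interest in Larkspur.
So before the transaction, Sofia does not control Larkspur.
After the purchase, Sofia holds 57% of Larkspur directly, and Dmitri's stake falls to 43%.
Sofia holds 57% of Larkspur, so Sofia controls Larkspur.
Sofia did not control Larkspur before and does after, so the clause is triggered.

Yes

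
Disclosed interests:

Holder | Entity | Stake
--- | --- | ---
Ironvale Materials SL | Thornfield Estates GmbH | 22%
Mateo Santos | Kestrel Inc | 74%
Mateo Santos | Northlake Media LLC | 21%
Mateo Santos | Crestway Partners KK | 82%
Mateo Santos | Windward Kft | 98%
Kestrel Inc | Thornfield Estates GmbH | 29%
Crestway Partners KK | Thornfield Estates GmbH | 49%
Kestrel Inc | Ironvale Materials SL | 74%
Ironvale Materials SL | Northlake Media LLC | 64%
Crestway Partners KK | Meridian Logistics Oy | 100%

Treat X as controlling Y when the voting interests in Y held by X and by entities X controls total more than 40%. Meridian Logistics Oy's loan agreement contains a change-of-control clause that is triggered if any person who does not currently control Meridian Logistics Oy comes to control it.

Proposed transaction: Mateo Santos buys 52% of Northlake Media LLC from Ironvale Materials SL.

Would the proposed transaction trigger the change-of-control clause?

The purchase adds only to Mateo's holdings (Ironvale's stake shrinks), so Mateo is the only person who could newly come to control Meridian.
Mateo holds 82% of Crestway, so Mateo controls Crestway.
Crestway holds 100% of Meridian, so Mateo controls Meridian.
So Mateo already controls Meridian before the transaction.
After the purchase, Mateo's direct stake in Northlake rises to 21% + 52% = 73%, and Ironvale's stake falls to 12%.
Mateo controlled Meridian already, so this is not a new person acquiring control; every other person's position is unchanged or reduced.
No new person acquires control, so the clause is not triggered.

No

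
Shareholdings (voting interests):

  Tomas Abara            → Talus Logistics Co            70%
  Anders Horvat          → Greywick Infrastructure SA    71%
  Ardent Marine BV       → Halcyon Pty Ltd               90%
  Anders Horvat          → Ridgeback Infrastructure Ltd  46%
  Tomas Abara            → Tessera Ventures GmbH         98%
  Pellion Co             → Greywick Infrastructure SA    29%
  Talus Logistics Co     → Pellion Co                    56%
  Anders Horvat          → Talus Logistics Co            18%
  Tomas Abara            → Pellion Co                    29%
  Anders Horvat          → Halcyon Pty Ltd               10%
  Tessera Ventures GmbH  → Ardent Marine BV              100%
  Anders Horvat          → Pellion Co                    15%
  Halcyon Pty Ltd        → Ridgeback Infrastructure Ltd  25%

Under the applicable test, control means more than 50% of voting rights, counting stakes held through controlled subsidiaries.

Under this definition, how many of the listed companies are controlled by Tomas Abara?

5

Tomas holds 70% of Talus, so Tomas controls Talus.
Tomas holds 98% of Tessera, so Tomas controls Tessera.
Talus and Tomas together hold 56% + 29% = 85% of Pellion, so Tomas controls Pellion.
Tessera holds 100% of Ardent, so Tomas controls Ardent.
Ardent holds 90% of Halcyon, so Tomas controls Halcyon.
No other company's threshold is met.
Tomas controls 5 companies.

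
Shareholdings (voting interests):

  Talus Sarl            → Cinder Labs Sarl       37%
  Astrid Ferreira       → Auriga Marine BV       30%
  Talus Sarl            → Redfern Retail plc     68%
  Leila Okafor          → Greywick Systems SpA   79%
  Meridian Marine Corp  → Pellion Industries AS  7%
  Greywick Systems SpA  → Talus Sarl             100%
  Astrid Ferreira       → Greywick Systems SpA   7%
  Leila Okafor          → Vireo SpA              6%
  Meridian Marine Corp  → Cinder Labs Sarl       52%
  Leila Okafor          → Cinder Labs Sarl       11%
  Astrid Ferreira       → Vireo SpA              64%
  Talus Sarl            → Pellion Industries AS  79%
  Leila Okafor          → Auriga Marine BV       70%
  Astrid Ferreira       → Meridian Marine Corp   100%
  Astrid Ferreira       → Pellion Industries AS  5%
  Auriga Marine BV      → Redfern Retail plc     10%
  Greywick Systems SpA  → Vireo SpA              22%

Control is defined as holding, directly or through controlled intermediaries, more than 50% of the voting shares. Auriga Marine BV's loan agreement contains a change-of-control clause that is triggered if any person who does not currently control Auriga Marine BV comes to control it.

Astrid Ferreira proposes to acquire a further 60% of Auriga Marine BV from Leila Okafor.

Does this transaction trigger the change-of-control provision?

The purchase adds only to Astrid's holdings (Leila's stake shrinks), so Astrid is the only person who could newly come to control Auriga.
Astrid holds 100% of Meridian, so Astrid controls Meridian.
Astrid holds 64% of Vireo, so Astrid controls Vireo.
Meridian holds 52% of Cinder, so Astrid controls Cinder.
In Auriga, Astrid's side holds only 30%, not > 50%.
So before the transaction, Astrid does not control Auriga.
After the purchase, Astrid's direct stake in Auriga rises to 30% + 60% = 90%, and Leila's stake falls to 10%.
Astrid holds 90% of Auriga, so Astrid controls Auriga.
Astrid did not control Auriga before and does after, so the clause is triggered.

Yes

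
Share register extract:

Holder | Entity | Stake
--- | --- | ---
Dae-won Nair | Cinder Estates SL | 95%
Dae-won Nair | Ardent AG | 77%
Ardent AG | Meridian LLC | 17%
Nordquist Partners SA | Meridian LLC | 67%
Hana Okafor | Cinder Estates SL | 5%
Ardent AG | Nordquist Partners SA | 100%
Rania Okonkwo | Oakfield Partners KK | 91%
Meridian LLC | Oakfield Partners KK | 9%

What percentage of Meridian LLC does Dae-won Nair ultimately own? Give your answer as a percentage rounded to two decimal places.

64.68%

Dae-won reaches Meridian along 2 paths.
Via Ardent → Nordquist: 77% × 100% × 67% = 51.59%.
Via Ardent: 77% × 17% = 13.09%.
Total: 51.59% + 13.09% = 64.68%.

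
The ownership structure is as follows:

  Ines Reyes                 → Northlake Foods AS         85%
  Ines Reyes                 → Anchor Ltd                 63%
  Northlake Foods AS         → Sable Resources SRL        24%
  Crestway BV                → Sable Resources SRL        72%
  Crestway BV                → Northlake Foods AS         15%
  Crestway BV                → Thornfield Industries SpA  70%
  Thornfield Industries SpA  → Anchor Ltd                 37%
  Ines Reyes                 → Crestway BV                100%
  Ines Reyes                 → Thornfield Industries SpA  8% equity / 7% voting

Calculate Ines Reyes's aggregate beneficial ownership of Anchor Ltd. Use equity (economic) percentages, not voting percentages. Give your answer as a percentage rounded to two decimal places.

Ines reaches Anchor along 3 paths.
Via Thornfield: 8% × 37% = 2.96%.
Via Crestway → Thornfield: 100% × 70% × 37% = 25.9%.
Direct stake: 63% = 63%.
Total: 2.96% + 25.9% + 63% = 91.86%.

91.86%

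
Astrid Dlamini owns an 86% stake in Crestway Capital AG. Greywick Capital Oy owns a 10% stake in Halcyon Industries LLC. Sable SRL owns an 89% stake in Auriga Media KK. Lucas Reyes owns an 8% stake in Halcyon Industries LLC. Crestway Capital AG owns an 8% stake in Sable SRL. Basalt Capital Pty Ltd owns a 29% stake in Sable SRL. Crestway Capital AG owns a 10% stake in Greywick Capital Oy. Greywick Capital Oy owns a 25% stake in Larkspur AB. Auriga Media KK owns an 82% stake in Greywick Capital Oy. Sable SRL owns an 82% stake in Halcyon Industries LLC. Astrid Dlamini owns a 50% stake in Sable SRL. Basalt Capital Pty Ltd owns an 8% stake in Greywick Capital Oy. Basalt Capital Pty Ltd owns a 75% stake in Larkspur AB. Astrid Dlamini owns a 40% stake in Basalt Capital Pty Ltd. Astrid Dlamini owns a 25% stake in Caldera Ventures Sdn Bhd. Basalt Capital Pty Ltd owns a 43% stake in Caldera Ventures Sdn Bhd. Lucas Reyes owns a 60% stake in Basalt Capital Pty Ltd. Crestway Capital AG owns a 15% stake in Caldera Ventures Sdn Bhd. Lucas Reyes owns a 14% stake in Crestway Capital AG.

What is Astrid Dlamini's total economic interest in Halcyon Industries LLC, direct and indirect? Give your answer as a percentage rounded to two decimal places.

62.33%

Astrid reaches Halcyon along 8 paths.
Via Basalt → Sable: 40% × 29% × 82% = 9.512%.
Via Sable: 50% × 82% = 41%.
Via Crestway → Sable: 86% × 8% × 82% = 5.6416%.
Via Basalt → Sable → Auriga → Greywick: 40% × 29% × 89% × 82% × 10% = 0.846568%.
Via Sable → Auriga → Greywick: 50% × 89% × 82% × 10% = 3.649%.
Via Crestway → Sable → Auriga → Greywick: 86% × 8% × 89% × 82% × 10% = 0.5021024%.
Via Basalt → Greywick: 40% × 8% × 10% = 0.32%.
Via Crestway → Greywick: 86% × 10% × 10% = 0.86%.
Total: 9.512% + 41% + 5.6416% + 0.846568% + 3.649% + 0.5021024% + 0.32% + 0.86% = 62.3312704%.
Rounded: 62.33%.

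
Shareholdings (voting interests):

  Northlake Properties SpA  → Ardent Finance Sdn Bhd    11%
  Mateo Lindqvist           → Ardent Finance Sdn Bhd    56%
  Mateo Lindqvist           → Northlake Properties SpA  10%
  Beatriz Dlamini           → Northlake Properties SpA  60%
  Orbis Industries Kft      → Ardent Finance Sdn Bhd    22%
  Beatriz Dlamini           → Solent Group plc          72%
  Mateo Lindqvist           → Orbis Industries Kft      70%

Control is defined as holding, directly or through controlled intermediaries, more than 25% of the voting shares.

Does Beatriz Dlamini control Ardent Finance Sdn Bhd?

Beatriz holds 60% of Northlake, so Beatriz controls Northlake.
Beatriz holds 72% of Solent, so Beatriz controls Solent.
In Ardent, Beatriz's side holds only 11%, not > 25%.
So Beatriz does not control Ardent.

No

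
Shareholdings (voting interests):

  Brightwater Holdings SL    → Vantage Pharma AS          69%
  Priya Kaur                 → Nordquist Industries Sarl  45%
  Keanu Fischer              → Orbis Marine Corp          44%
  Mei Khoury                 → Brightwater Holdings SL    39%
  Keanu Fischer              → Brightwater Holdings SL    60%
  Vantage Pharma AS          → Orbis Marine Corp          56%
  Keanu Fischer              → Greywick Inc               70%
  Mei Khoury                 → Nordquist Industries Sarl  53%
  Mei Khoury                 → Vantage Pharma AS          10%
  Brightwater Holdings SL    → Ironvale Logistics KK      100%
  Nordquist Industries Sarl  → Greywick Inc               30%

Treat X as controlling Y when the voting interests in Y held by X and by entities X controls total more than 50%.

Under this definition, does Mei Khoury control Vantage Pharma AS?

No

Mei holds 53% of Nordquist, so Mei controls Nordquist.
In Vantage, Mei's side holds only 10%, not > 50%.
So Mei does not control Vantage.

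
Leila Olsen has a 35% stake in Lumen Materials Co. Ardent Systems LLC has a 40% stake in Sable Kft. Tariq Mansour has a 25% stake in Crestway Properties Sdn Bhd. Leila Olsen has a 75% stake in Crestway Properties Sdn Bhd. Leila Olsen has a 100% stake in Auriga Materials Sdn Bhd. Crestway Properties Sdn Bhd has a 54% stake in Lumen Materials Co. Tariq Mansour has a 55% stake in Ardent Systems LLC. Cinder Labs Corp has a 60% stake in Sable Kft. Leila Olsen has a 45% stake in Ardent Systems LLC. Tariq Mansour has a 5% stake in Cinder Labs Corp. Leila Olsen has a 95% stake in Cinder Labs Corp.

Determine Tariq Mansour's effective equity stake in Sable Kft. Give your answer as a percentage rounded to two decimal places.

Tariq reaches Sable along 2 paths.
Via Cinder: 5% × 60% = 3%.
Via Ardent: 55% × 40% = 22%.
Total: 3% + 22% = 25%.
Rounded: 25.00%.

25.00%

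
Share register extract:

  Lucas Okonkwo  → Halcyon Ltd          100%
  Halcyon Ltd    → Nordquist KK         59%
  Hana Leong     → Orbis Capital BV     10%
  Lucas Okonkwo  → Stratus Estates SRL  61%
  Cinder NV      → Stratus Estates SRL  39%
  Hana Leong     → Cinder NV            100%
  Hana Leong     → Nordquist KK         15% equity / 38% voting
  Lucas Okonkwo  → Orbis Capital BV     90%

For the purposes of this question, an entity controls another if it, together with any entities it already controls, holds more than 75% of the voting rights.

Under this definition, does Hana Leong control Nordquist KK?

Hana holds 100% of Cinder, so Hana controls Cinder.
In Nordquist, Hana's side holds only 38%, not > 75%.
So Hana does not control Nordquist.

No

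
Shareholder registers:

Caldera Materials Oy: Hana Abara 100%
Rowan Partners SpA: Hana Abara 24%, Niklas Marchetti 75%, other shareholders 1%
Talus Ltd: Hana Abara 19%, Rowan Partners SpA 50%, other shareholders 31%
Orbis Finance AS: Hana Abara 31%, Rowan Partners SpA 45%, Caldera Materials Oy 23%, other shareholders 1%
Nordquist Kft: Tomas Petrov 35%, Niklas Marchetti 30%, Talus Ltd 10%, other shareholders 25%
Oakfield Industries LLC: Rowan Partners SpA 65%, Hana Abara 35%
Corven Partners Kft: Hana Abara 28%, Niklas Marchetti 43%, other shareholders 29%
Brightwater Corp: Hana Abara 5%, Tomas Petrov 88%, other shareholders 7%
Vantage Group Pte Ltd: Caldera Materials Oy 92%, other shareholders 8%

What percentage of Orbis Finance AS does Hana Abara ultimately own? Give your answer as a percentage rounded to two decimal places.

64.80%

Hana reaches Orbis along 3 paths.
Direct stake: 31% = 31%.
Via Rowan: 24% × 45% = 10.8%.
Via Caldera: 100% × 23% = 23%.
Total: 31% + 10.8% + 23% = 64.8%.
Rounded: 64.80%.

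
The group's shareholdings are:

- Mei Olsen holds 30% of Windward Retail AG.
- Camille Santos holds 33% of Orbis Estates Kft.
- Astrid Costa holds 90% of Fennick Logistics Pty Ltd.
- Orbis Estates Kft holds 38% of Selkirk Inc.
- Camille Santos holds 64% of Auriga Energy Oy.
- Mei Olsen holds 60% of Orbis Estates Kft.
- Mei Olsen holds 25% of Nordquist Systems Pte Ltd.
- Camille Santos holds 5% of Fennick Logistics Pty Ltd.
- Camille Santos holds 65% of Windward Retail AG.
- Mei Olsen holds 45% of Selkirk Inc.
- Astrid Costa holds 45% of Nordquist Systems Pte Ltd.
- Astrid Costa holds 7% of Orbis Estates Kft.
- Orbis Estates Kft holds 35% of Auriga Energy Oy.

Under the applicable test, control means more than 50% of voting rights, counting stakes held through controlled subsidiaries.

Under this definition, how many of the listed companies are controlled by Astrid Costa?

Astrid holds 90% of Fennick, so Astrid controls Fennick.
No other company's threshold is met.
Astrid controls 1 company.

1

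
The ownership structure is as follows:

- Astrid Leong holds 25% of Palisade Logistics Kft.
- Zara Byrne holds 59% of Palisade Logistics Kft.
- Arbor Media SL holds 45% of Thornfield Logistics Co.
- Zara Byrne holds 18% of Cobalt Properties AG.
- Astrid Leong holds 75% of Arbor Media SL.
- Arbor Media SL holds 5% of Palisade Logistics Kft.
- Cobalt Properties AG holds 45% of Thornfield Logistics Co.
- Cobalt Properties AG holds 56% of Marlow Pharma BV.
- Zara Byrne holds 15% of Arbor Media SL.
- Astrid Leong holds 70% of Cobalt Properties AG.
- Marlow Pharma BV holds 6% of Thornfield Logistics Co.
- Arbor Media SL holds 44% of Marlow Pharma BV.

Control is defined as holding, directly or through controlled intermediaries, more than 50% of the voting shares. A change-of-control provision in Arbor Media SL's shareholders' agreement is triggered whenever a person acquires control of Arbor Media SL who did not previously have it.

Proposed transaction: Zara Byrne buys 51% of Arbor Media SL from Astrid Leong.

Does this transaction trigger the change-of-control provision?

Yes

The purchase adds only to Zara's holdings (Astrid's stake shrinks), so Zara is the only person who could newly come to control Arbor.
Zara holds 59% of Palisade, so Zara controls Palisade.
In Arbor, Zara's side holds only 15%, not > 50%.
So before the transaction, Zara does not control Arbor.
After the purchase, Zara's direct stake in Arbor rises to 15% + 51% = 66%, and Astrid's stake falls to 24%.
Zara holds 66% of Arbor, so Zara controls Arbor.
Zara did not control Arbor before and does after, so the clause is triggered.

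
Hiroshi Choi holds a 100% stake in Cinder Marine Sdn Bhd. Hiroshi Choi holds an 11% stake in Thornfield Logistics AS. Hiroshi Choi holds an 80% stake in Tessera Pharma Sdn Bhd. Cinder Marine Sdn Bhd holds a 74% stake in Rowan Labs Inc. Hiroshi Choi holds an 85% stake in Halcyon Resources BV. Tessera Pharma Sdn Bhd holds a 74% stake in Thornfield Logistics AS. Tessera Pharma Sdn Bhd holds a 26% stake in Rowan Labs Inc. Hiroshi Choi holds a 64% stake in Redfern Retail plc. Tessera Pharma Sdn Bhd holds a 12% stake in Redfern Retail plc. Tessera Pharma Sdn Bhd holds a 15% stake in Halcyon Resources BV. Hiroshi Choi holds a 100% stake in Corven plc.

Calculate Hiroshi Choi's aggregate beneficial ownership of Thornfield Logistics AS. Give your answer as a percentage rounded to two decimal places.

70.20%

Hiroshi reaches Thornfield along 2 paths.
Direct stake: 11% = 11%.
Via Tessera: 80% × 74% = 59.2%.
Total: 11% + 59.2% = 70.2%.
Rounded: 70.20%.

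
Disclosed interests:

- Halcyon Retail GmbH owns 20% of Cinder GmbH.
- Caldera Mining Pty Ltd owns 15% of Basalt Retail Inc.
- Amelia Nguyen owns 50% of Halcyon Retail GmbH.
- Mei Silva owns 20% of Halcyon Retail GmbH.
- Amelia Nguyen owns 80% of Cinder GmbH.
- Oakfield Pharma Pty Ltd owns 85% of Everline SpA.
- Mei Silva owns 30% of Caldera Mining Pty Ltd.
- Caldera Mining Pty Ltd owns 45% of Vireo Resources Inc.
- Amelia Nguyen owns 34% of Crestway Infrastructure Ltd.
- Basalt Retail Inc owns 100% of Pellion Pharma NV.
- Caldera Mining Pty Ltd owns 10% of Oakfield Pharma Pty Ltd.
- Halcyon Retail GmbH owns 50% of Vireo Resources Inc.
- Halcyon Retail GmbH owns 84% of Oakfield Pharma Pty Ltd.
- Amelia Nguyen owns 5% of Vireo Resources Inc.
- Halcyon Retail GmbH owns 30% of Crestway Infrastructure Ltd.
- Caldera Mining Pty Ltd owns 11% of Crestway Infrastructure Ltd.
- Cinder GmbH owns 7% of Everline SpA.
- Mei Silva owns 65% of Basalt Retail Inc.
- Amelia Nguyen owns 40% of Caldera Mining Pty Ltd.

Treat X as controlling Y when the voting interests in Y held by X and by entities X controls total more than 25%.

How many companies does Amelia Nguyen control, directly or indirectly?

7

Amelia holds 50% of Halcyon, so Amelia controls Halcyon.
Amelia holds 40% of Caldera, so Amelia controls Caldera.
Halcyon and Caldera together hold 84% + 10% = 94% of Oakfield, so Amelia controls Oakfield.
Caldera and Amelia and Halcyon together hold 45% + 5% + 50% = 100% of Vireo, so Amelia controls Vireo.
Amelia and Caldera and Halcyon together hold 34% + 11% + 30% = 75% of Crestway, so Amelia controls Crestway.
Halcyon and Amelia together hold 20% + 80% = 100% of Cinder, so Amelia controls Cinder.
Cinder and Oakfield together hold 7% + 85% = 92% of Everline, so Amelia controls Everline.
No other company's threshold is met.
Amelia controls 7 companies.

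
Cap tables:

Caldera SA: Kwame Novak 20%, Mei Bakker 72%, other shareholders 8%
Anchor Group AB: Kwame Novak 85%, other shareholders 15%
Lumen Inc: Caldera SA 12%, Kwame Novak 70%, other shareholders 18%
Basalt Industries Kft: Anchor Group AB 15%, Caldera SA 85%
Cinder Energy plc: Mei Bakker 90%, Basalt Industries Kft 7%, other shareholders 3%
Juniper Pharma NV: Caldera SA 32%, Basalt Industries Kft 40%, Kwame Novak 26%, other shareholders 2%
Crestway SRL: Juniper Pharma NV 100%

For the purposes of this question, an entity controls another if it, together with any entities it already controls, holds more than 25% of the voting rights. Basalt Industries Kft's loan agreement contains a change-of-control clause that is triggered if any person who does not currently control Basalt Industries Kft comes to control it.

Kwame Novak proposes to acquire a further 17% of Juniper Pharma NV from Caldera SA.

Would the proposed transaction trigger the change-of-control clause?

No

The purchase adds only to Kwame's holdings (Caldera's stake shrinks), so Kwame is the only person who could newly come to control Basalt.
Kwame holds 85% of Anchor, so Kwame controls Anchor.
Kwame holds 70% of Lumen, so Kwame controls Lumen.
Kwame holds 26% of Juniper, so Kwame controls Juniper.
Juniper holds 100% of Crestway, so Kwame controls Crestway.
In Basalt, Kwame's side holds only 15%, not > 25%.
So before the transaction, Kwame does not control Basalt.
After the purchase, Kwame's direct stake in Juniper rises to 26% + 17% = 43%, and Caldera's stake falls to 15%.
Kwame holds 43% of Juniper, so Kwame controls Juniper.
After the transaction, Kwame's side holds 15% of Basalt, not > 25%, so Kwame still does not control Basalt.
No new person acquires control, so the clause is not triggered.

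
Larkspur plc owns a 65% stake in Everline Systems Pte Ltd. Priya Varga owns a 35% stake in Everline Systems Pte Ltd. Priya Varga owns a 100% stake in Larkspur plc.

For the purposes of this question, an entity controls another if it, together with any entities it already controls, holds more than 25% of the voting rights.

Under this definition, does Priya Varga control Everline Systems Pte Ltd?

Priya holds 100% of Larkspur, so Priya controls Larkspur.
Priya and Larkspur together hold 35% + 65% = 100% of Everline, so Priya controls Everline.

Yes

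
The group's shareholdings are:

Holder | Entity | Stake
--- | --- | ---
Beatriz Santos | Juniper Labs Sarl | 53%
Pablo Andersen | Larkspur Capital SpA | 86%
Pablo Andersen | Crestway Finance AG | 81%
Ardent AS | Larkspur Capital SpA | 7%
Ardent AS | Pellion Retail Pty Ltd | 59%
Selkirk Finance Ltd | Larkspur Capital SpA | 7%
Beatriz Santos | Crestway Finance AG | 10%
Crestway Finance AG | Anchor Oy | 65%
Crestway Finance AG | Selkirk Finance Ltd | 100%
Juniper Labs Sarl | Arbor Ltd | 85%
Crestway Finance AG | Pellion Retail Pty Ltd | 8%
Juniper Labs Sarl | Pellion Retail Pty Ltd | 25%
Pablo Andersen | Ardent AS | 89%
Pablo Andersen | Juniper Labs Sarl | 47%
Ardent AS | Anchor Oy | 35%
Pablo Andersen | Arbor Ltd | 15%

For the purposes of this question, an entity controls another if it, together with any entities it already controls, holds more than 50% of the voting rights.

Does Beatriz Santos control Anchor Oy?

Beatriz holds 53% of Juniper, so Beatriz controls Juniper.
Juniper holds 85% of Arbor, so Beatriz controls Arbor.
Neither Beatriz nor any entity Beatriz controls holds any voting interest in Anchor.
So Beatriz does not control Anchor.

No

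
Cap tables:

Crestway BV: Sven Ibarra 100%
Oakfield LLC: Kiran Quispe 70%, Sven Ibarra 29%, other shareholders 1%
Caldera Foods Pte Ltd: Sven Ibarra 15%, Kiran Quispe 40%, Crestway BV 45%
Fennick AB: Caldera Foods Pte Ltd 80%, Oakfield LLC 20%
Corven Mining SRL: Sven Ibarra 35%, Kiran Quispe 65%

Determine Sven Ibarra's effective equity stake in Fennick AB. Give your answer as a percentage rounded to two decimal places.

53.80%

Sven reaches Fennick along 3 paths.
Via Caldera: 15% × 80% = 12%.
Via Crestway → Caldera: 100% × 45% × 80% = 36%.
Via Oakfield: 29% × 20% = 5.8%.
Total: 12% + 36% + 5.8% = 53.8%.
Rounded: 53.80%.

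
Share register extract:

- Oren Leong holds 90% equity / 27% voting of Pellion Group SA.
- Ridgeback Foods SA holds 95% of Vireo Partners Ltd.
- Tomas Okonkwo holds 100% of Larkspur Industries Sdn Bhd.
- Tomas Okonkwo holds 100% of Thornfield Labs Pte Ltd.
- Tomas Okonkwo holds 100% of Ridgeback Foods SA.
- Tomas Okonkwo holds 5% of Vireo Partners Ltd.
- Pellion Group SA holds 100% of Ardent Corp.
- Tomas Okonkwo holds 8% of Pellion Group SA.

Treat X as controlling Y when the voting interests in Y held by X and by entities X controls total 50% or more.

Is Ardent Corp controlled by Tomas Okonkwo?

No

Tomas holds 100% of Ridgeback, so Tomas controls Ridgeback.
Tomas holds 100% of Larkspur, so Tomas controls Larkspur.
Tomas holds 100% of Thornfield, so Tomas controls Thornfield.
Ridgeback and Tomas together hold 95% + 5% = 100% of Vireo, so Tomas controls Vireo.
Neither Tomas nor any entity Tomas controls holds any voting interest in Ardent.
So Tomas does not control Ardent.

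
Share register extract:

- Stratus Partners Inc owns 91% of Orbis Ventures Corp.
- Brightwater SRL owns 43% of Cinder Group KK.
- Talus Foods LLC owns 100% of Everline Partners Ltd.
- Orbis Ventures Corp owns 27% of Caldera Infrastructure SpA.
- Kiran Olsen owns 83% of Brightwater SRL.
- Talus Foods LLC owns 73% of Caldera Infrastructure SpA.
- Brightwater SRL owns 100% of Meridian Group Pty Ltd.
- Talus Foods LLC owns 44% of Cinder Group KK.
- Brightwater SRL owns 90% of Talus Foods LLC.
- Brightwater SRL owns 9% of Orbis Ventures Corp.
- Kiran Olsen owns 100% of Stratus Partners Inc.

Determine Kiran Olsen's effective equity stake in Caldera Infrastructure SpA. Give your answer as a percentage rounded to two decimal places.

Kiran reaches Caldera along 3 paths.
Via Brightwater → Orbis: 83% × 9% × 27% = 2.0169%.
Via Stratus → Orbis: 100% × 91% × 27% = 24.57%.
Via Brightwater → Talus: 83% × 90% × 73% = 54.531%.
Total: 2.0169% + 24.57% + 54.531% = 81.1179%.
Rounded: 81.12%.

81.12%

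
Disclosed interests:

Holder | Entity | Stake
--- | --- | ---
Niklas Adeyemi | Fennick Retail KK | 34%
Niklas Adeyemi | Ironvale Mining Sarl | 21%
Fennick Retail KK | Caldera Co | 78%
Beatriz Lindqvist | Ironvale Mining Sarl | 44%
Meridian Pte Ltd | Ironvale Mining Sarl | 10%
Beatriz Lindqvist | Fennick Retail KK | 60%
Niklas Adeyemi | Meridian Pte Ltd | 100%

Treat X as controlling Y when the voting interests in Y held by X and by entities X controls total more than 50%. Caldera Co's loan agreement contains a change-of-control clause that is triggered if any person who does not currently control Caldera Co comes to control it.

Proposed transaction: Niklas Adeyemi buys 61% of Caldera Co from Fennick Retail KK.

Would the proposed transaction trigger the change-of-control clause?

The purchase adds only to Niklas's holdings (Fennick's stake shrinks), so Niklas is the only person who could newly come to control Caldera.
Niklas holds 100% of Meridian, so Niklas controls Meridian.
Neither Niklas nor any entity Niklas controls holds any voting interest in Caldera.
So before the transaction, Niklas does not control Caldera.
After the purchase, Niklas holds 61% of Caldera directly, and Fennick's stake falls to 17%.
Niklas holds 61% of Caldera, so Niklas controls Caldera.
Niklas did not control Caldera before and does after, so the clause is triggered.

Yes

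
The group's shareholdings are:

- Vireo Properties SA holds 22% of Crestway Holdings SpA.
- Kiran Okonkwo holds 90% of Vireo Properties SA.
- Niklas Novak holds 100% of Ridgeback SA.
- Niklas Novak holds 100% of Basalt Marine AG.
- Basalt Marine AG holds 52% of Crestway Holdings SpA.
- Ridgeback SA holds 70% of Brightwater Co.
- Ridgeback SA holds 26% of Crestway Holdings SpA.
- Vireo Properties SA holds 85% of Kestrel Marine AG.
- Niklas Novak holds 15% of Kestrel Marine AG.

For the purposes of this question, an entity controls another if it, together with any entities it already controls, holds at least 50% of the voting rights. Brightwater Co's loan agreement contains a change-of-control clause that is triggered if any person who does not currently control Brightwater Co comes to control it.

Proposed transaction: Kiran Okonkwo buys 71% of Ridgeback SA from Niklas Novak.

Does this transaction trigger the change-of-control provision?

Yes

The purchase adds only to Kiran's holdings (Niklas's stake shrinks), so Kiran is the only person who could newly come to control Brightwater.
Kiran holds 90% of Vireo, so Kiran controls Vireo.
Vireo holds 85% of Kestrel, so Kiran controls Kestrel.
Neither Kiran nor any entity Kiran controls holds any voting interest in Brightwater.
So before the transaction, Kiran does not control Brightwater.
After the purchase, Kiran holds 71% of Ridgeback directly, and Niklas's stake falls to 29%.
Kiran holds 71% of Ridgeback, so Kiran controls Ridgeback.
Ridgeback holds 70% of Brightwater, so Kiran controls Brightwater.
Kiran did not control Brightwater before and does after, so the clause is triggered.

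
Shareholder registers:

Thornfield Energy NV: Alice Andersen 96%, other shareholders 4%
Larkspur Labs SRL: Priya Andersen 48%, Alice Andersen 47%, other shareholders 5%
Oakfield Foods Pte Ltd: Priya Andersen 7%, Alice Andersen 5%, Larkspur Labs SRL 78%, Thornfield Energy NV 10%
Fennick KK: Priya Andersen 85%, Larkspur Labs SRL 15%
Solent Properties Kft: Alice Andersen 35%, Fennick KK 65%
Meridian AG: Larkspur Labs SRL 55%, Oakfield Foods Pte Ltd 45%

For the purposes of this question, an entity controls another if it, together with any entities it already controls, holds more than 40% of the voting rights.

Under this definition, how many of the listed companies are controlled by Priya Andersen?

Priya holds 48% of Larkspur, so Priya controls Larkspur.
Priya and Larkspur together hold 7% + 78% = 85% of Oakfield, so Priya controls Oakfield.
Priya and Larkspur together hold 85% + 15% = 100% of Fennick, so Priya controls Fennick.
Fennick holds 65% of Solent, so Priya controls Solent.
Larkspur and Oakfield together hold 55% + 45% = 100% of Meridian, so Priya controls Meridian.
No other company's threshold is met.
Priya controls 5 companies.

5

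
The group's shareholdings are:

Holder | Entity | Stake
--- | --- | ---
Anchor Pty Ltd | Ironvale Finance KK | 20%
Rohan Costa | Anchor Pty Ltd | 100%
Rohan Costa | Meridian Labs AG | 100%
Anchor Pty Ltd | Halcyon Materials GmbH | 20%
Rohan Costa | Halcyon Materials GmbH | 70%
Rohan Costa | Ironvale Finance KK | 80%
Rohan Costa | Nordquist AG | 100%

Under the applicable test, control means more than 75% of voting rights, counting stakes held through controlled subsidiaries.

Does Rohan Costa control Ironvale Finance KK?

Yes

Rohan holds 100% of Anchor, so Rohan controls Anchor.
Anchor and Rohan together hold 20% + 80% = 100% of Ironvale, so Rohan controls Ironvale.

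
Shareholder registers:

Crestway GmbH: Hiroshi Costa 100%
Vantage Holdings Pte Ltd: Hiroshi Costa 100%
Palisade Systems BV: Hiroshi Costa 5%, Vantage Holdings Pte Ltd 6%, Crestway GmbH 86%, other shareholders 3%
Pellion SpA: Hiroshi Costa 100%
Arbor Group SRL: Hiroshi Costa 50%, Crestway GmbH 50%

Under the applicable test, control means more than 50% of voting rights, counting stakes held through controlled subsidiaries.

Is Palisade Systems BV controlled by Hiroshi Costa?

Yes

Hiroshi holds 100% of Crestway, so Hiroshi controls Crestway.
Hiroshi holds 100% of Vantage, so Hiroshi controls Vantage.
Hiroshi and Vantage and Crestway together hold 5% + 6% + 86% = 97% of Palisade, so Hiroshi controls Palisade.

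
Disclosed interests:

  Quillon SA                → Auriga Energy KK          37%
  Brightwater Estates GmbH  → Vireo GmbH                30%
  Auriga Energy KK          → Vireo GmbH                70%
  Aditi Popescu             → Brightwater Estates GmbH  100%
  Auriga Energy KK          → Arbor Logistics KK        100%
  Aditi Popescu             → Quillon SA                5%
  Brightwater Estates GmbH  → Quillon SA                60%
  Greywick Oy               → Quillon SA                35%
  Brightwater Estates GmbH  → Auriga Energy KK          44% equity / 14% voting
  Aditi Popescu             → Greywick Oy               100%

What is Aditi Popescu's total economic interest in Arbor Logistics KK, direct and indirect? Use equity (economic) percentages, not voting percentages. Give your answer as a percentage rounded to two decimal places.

81.00%

Aditi reaches Arbor along 4 paths.
Via Brightwater → Auriga: 100% × 44% × 100% = 44%.
Via Greywick → Quillon → Auriga: 100% × 35% × 37% × 100% = 12.95%.
Via Quillon → Auriga: 5% × 37% × 100% = 1.85%.
Via Brightwater → Quillon → Auriga: 100% × 60% × 37% × 100% = 22.2%.
Total: 44% + 12.95% + 1.85% + 22.2% = 81%.
Rounded: 81.00%.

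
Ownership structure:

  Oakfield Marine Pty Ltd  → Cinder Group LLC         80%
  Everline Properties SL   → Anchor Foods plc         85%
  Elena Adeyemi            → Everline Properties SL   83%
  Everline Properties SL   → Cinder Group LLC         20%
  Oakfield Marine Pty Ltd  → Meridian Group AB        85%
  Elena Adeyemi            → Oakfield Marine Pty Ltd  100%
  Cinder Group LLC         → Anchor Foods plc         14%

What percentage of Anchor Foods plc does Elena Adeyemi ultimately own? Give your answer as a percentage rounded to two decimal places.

Elena reaches Anchor along 3 paths.
Via Everline: 83% × 85% = 70.55%.
Via Everline → Cinder: 83% × 20% × 14% = 2.324%.
Via Oakfield → Cinder: 100% × 80% × 14% = 11.2%.
Total: 70.55% + 2.324% + 11.2% = 84.074%.
Rounded: 84.07%.

84.07%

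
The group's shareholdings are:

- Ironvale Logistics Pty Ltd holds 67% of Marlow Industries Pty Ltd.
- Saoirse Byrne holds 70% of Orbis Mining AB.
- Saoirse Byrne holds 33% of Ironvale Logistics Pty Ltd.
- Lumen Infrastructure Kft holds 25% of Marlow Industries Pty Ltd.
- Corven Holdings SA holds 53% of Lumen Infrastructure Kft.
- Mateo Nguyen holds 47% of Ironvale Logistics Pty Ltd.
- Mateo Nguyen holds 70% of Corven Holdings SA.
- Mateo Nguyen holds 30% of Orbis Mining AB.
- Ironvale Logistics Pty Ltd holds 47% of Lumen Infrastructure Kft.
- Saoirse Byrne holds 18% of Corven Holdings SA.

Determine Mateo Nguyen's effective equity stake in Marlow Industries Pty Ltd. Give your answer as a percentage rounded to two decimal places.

Mateo reaches Marlow along 3 paths.
Via Ironvale: 47% × 67% = 31.49%.
Via Ironvale → Lumen: 47% × 47% × 25% = 5.5225%.
Via Corven → Lumen: 70% × 53% × 25% = 9.275%.
Total: 31.49% + 5.5225% + 9.275% = 46.2875%.
Rounded: 46.29%.

46.29%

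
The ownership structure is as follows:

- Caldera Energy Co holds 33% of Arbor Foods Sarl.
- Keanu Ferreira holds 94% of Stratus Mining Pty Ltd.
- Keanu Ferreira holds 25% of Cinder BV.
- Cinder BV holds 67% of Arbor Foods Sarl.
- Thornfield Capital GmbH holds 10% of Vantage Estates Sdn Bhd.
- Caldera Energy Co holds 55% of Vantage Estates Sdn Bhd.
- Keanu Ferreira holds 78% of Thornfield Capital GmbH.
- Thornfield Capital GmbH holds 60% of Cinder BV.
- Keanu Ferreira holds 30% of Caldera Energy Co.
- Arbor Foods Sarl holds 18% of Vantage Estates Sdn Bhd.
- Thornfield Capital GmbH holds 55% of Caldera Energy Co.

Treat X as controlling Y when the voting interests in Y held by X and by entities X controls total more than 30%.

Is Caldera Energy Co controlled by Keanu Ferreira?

Keanu holds 78% of Thornfield, so Keanu controls Thornfield.
Keanu and Thornfield together hold 30% + 55% = 85% of Caldera, so Keanu controls Caldera.

Yes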